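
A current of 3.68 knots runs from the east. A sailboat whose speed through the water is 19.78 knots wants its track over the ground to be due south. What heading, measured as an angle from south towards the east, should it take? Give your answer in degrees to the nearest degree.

The current pushes perpendicular to the desired track; the heading must have a component into the current equal to 3.68 knots: 19.78 sin θ = 3.68.
sin θ = 0.1860, so θ = 10.722°.

11°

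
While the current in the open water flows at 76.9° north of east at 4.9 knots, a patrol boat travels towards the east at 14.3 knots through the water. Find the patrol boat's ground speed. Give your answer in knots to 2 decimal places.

16.13 knots

Taking east as x and north as y: velocity relative to the water = (14.300, 0.000) knots; the water relative to ground = (1.111, 4.772) knots.
Velocity relative to ground = (14.300, 0.000) + (1.111, 4.772) = (15.411, 4.772) knots.
Speed = |(15.411, 4.772)| = 16.133 knots.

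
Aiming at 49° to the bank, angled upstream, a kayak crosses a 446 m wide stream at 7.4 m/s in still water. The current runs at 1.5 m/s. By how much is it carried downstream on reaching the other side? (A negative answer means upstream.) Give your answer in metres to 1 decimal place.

Perpendicular speed = 5.585 m/s; crossing time = 446 / 5.585 = 79.859 s.
Net downstream speed = -3.355 m/s.
Drift = -3.355 × 79.859 = -267.914 m (upstream).

-267.9 m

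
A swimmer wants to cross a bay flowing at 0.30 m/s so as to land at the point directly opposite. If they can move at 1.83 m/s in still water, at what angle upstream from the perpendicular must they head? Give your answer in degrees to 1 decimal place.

To cancel the current, the upstream component of the swimmer's velocity must equal the flow: 1.83 sin θ = 0.30.
sin θ = 0.30 / 1.83 = 0.1639.
θ = arcsin(0.1639) = 9.435°.

9.4°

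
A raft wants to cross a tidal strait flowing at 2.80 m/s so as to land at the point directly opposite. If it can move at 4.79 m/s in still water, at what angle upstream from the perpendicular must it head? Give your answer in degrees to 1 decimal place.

To cancel the current, the upstream component of the raft's velocity must equal the flow: 4.79 sin θ = 2.80.
sin θ = 2.80 / 4.79 = 0.5846.
θ = arcsin(0.5846) = 35.771°.

35.8°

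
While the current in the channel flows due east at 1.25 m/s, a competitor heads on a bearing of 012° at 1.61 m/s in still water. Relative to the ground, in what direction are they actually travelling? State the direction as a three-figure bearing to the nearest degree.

Taking east as x and north as y: velocity relative to the water = (0.335, 1.575) m/s; the water relative to ground = (1.250, 0.000) m/s.
Velocity relative to ground = (0.335, 1.575) + (1.250, 0.000) = (1.585, 1.575) m/s.
Bearing = atan2(1.58, 1.57) = 45.18° clockwise from north.

045°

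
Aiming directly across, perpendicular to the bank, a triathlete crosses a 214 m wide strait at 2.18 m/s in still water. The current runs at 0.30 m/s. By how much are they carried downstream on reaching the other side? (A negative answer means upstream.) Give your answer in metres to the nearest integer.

Perpendicular speed = 2.180 m/s; crossing time = 214 / 2.180 = 98.165 s.
Net downstream speed = 0.300 m/s.
Drift = 0.300 × 98.165 = 29.450 m (downstream).

29 m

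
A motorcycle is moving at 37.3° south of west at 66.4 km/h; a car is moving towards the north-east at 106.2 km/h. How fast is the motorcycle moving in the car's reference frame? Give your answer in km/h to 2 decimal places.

Taking east as x and north as y: motorcycle velocity = (-52.819, -40.238) km/h; car velocity = (75.095, 75.095) km/h.
Velocity of motorcycle relative to car = (-52.819, -40.238) − (75.095, 75.095) = (-127.914, -115.332) km/h.
Magnitude = |(-127.914, -115.332)| = 172.231 km/h.

172.23 km/h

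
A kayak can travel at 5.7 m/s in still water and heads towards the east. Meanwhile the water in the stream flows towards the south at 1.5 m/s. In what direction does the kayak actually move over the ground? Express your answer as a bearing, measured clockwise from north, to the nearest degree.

Taking east as x and north as y: velocity relative to the water = (5.700, 0.000) m/s; the water relative to ground = (0.000, -1.500) m/s.
Velocity relative to ground = (5.700, 0.000) + (0.000, -1.500) = (5.700, -1.500) m/s.
Bearing = atan2(5.70, -1.50) = 104.74° clockwise from north.

105°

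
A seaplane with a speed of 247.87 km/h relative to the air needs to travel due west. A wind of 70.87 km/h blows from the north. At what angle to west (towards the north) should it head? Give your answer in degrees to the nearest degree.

The wind pushes perpendicular to the desired track; the heading must have a component into the wind equal to 70.87 km/h: 247.87 sin θ = 70.87.
sin θ = 0.2859, so θ = 16.614°.

17°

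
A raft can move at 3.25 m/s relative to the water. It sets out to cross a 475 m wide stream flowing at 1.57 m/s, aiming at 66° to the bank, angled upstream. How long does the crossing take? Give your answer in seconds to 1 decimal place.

160.0 s

The component of the raft's velocity perpendicular to the bank is 3.25 × sin 66° = 2.969 m/s.
Only the cross-stream component determines the crossing time; the current contributes nothing perpendicular to the bank.
Time = 475 / 2.969 = 159.985 s.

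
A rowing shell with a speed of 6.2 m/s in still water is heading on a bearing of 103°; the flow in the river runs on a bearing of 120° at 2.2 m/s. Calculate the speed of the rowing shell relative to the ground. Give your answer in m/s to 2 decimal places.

8.33 m/s

Taking east as x and north as y: velocity relative to the water = (6.041, -1.395) m/s; the water relative to ground = (1.905, -1.100) m/s.
Velocity relative to ground = (6.041, -1.395) + (1.905, -1.100) = (7.946, -2.495) m/s.
Speed = |(7.946, -2.495)| = 8.329 m/s.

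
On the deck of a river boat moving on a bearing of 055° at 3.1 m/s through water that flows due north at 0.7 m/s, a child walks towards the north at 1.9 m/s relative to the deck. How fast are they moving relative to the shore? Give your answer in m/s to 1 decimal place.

In east/north components (m/s): child relative to river boat = (0.000, 1.900); river boat relative to water = (2.539, 1.778); water relative to ground = (0.000, 0.700).
Sum = (2.539, 4.378) m/s.
Speed = |(2.539, 4.378)| = 5.061 m/s.

5.1 m/s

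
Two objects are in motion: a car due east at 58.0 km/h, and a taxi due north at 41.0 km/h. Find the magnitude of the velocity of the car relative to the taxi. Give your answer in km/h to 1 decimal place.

71.0 km/h

Taking east as x and north as y: car velocity = (58.000, 0.000) km/h; taxi velocity = (0.000, 41.000) km/h.
Velocity of car relative to taxi = (58.000, 0.000) − (0.000, 41.000) = (58.000, -41.000) km/h.
Magnitude = |(58.000, -41.000)| = 71.028 km/h.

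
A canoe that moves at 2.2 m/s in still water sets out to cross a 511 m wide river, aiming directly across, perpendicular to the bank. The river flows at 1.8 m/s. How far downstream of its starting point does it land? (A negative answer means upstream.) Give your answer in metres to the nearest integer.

Perpendicular speed = 2.200 m/s; crossing time = 511 / 2.200 = 232.273 s.
Net downstream speed = 1.800 m/s.
Drift = 1.800 × 232.273 = 418.091 m (downstream).

418 m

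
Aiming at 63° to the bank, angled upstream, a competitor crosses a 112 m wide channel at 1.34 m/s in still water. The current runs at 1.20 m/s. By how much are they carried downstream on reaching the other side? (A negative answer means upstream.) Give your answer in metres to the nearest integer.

56 m

Perpendicular speed = 1.194 m/s; crossing time = 112 / 1.194 = 93.806 s.
Net downstream speed = 0.592 m/s.
Drift = 0.592 × 93.806 = 55.501 m (downstream).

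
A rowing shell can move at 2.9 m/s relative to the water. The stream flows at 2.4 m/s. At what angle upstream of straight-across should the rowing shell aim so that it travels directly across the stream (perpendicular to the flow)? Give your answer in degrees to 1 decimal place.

55.9°

To cancel the current, the upstream component of the rowing shell's velocity must equal the flow: 2.9 sin θ = 2.4.
sin θ = 2.4 / 2.9 = 0.8276.
θ = arcsin(0.8276) = 55.852°.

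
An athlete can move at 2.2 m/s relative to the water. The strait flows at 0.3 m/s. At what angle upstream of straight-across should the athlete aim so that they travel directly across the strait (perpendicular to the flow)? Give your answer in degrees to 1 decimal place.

To cancel the current, the upstream component of the athlete's velocity must equal the flow: 2.2 sin θ = 0.3.
sin θ = 0.3 / 2.2 = 0.1364.
θ = arcsin(0.1364) = 7.837°.

7.8°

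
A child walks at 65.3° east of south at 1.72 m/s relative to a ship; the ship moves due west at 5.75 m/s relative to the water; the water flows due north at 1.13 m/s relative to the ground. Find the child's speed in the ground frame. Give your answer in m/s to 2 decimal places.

In east/north components (m/s): child relative to ship = (1.563, -0.719); ship relative to water = (-5.750, 0.000); water relative to ground = (0.000, 1.130).
Sum = (-4.187, 0.411) m/s.
Speed = |(-4.187, 0.411)| = 4.208 m/s.

4.21 m/s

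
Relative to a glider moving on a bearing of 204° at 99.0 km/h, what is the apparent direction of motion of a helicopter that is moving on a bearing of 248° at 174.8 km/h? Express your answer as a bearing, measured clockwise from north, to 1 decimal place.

281.6°

Taking east as x and north as y: helicopter velocity = (-162.072, -65.481) km/h; glider velocity = (-40.267, -90.441) km/h.
Velocity of helicopter relative to glider = (-162.072, -65.481) − (-40.267, -90.441) = (-121.805, 24.960) km/h.
Bearing = atan2(-121.80, 24.96) = 281.58° clockwise from north.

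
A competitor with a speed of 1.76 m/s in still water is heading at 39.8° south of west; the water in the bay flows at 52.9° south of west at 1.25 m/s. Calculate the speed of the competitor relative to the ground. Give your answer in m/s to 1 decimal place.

Taking east as x and north as y: velocity relative to the water = (-1.352, -1.127) m/s; the water relative to ground = (-0.754, -0.997) m/s.
Velocity relative to ground = (-1.352, -1.127) + (-0.754, -0.997) = (-2.106, -2.124) m/s.
Speed = |(-2.106, -2.124)| = 2.991 m/s.

3.0 m/s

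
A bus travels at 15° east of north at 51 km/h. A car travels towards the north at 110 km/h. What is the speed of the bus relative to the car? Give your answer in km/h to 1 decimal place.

Taking east as x and north as y: bus velocity = (13.200, 49.262) km/h; car velocity = (0.000, 110.000) km/h.
Velocity of bus relative to car = (13.200, 49.262) − (0.000, 110.000) = (13.200, -60.738) km/h.
Magnitude = |(13.200, -60.738)| = 62.156 km/h.

62.2 km/h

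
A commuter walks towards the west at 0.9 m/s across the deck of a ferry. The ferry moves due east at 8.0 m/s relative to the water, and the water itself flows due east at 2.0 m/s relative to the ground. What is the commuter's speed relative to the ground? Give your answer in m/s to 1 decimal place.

In east/north components (m/s): commuter relative to ferry = (-0.900, 0.000); ferry relative to water = (8.000, 0.000); water relative to ground = (2.000, 0.000).
Sum = (9.100, 0.000) m/s.
Speed = |(9.100, 0.000)| = 9.100 m/s.

9.1 m/s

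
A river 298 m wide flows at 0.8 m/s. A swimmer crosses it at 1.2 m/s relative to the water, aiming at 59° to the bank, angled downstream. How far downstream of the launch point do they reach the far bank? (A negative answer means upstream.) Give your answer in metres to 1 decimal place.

Perpendicular speed = 1.029 m/s; crossing time = 298 / 1.029 = 289.714 s.
Net downstream speed = 1.418 m/s.
Drift = 1.418 × 289.714 = 410.828 m (downstream).

410.8 m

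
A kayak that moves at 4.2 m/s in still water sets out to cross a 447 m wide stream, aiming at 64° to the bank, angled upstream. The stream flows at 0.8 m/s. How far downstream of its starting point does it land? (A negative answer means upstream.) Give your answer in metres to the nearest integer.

-123 m

Perpendicular speed = 3.775 m/s; crossing time = 447 / 3.775 = 118.413 s.
Net downstream speed = -1.041 m/s.
Drift = -1.041 × 118.413 = -123.286 m (upstream).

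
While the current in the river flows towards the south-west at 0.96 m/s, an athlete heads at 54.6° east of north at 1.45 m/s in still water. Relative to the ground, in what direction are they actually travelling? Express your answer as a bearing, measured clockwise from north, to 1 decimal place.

Taking east as x and north as y: velocity relative to the water = (1.182, 0.840) m/s; the water relative to ground = (-0.679, -0.679) m/s.
Velocity relative to ground = (1.182, 0.840) + (-0.679, -0.679) = (0.503, 0.161) m/s.
Bearing = atan2(0.50, 0.16) = 72.24° clockwise from north.

072.2°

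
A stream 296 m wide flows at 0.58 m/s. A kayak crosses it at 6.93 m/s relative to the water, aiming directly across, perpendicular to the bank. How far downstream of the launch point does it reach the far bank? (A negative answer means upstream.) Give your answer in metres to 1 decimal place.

Perpendicular speed = 6.930 m/s; crossing time = 296 / 6.930 = 42.713 s.
Net downstream speed = 0.580 m/s.
Drift = 0.580 × 42.713 = 24.773 m (downstream).

24.8 m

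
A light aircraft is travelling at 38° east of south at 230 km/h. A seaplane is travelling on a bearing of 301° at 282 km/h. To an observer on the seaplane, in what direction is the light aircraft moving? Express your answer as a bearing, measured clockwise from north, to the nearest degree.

Taking east as x and north as y: light aircraft velocity = (141.602, -181.242) km/h; seaplane velocity = (-241.721, 145.241) km/h.
Velocity of light aircraft relative to seaplane = (141.602, -181.242) − (-241.721, 145.241) = (383.323, -326.483) km/h.
Bearing = atan2(383.32, -326.48) = 130.42° clockwise from north.

130°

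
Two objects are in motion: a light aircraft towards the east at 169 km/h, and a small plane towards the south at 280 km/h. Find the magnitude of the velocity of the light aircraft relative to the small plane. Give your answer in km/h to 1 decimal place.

327.0 km/h

Taking east as x and north as y: light aircraft velocity = (169.000, 0.000) km/h; small plane velocity = (0.000, -280.000) km/h.
Velocity of light aircraft relative to small plane = (169.000, 0.000) − (0.000, -280.000) = (169.000, 280.000) km/h.
Magnitude = |(169.000, 280.000)| = 327.049 km/h.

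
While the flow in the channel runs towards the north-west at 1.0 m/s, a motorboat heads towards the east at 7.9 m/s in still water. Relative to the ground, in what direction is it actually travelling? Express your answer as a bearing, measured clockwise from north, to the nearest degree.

Taking east as x and north as y: velocity relative to the water = (7.900, 0.000) m/s; the water relative to ground = (-0.707, 0.707) m/s.
Velocity relative to ground = (7.900, 0.000) + (-0.707, 0.707) = (7.193, 0.707) m/s.
Bearing = atan2(7.19, 0.71) = 84.39° clockwise from north.

084°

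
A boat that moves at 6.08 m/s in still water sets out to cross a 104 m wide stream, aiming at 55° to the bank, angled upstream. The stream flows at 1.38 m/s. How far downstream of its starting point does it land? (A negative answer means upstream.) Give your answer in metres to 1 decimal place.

Perpendicular speed = 4.980 m/s; crossing time = 104 / 4.980 = 20.882 s.
Net downstream speed = -2.107 m/s.
Drift = -2.107 × 20.882 = -44.005 m (upstream).

-44.0 m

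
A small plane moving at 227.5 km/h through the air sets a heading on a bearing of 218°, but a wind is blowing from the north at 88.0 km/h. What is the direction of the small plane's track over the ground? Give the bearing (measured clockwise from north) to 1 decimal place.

207.7°

Taking east as x and north as y: velocity relative to the air = (-140.063, -179.272) km/h; the air relative to ground = (0.000, -88.000) km/h.
Velocity relative to ground = (-140.063, -179.272) + (0.000, -88.000) = (-140.063, -267.272) km/h.
Bearing = atan2(-140.06, -267.27) = 207.66° clockwise from north.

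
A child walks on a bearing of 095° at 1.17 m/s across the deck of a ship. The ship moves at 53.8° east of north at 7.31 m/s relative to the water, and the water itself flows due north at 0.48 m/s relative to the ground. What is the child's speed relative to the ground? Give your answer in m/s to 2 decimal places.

8.48 m/s

In east/north components (m/s): child relative to ship = (1.166, -0.102); ship relative to water = (5.899, 4.317); water relative to ground = (0.000, 0.480).
Sum = (7.064, 4.695) m/s.
Speed = |(7.064, 4.695)| = 8.482 m/s.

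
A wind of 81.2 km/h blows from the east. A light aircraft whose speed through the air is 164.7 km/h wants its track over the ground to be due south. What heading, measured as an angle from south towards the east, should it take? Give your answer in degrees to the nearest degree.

30°

The wind pushes perpendicular to the desired track; the heading must have a component into the wind equal to 81.2 km/h: 164.7 sin θ = 81.2.
sin θ = 0.4930, so θ = 29.539°.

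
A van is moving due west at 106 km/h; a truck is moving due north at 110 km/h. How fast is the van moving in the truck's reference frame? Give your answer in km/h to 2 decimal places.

152.76 km/h

Taking east as x and north as y: van velocity = (-106.000, 0.000) km/h; truck velocity = (0.000, 110.000) km/h.
Velocity of van relative to truck = (-106.000, 0.000) − (0.000, 110.000) = (-106.000, -110.000) km/h.
Magnitude = |(-106.000, -110.000)| = 152.761 km/h.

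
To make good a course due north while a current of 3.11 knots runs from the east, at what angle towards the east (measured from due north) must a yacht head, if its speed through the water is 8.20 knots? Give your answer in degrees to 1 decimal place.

The current pushes perpendicular to the desired track; the heading must have a component into the current equal to 3.11 knots: 8.20 sin θ = 3.11.
sin θ = 0.3793, so θ = 22.288°.

22.3°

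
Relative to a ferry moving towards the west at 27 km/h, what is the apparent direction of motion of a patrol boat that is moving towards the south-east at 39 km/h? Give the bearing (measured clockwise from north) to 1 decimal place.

Taking east as x and north as y: patrol boat velocity = (27.577, -27.577) km/h; ferry velocity = (-27.000, 0.000) km/h.
Velocity of patrol boat relative to ferry = (27.577, -27.577) − (-27.000, 0.000) = (54.577, -27.577) km/h.
Bearing = atan2(54.58, -27.58) = 116.81° clockwise from north.

116.8°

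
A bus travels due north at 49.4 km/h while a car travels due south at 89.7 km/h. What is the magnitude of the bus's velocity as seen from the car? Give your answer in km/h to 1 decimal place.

139.1 km/h

Taking east as x and north as y: bus velocity = (0.000, 49.400) km/h; car velocity = (0.000, -89.700) km/h.
Velocity of bus relative to car = (0.000, 49.400) − (0.000, -89.700) = (0.000, 139.100) km/h.
Magnitude = |(0.000, 139.100)| = 139.100 km/h.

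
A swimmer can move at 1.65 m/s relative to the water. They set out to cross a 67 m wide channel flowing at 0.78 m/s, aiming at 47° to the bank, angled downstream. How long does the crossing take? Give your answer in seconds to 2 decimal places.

The component of the swimmer's velocity perpendicular to the bank is 1.65 × sin 47° = 1.207 m/s.
The flow acts along the bank and has no component across it.
Time = 67 / 1.207 = 55.522 s.

55.52 s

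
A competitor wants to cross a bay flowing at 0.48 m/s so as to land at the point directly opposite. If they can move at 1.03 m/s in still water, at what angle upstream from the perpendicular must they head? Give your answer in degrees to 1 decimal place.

To cancel the current, the upstream component of the competitor's velocity must equal the flow: 1.03 sin θ = 0.48.
sin θ = 0.48 / 1.03 = 0.4660.
θ = arcsin(0.4660) = 27.776°.

27.8°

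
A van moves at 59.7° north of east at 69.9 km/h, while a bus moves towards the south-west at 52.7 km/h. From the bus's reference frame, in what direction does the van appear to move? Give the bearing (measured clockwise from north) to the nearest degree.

Taking east as x and north as y: van velocity = (35.266, 60.351) km/h; bus velocity = (-37.265, -37.265) km/h.
Velocity of van relative to bus = (35.266, 60.351) − (-37.265, -37.265) = (72.531, 97.616) km/h.
Bearing = atan2(72.53, 97.62) = 36.61° clockwise from north.

037°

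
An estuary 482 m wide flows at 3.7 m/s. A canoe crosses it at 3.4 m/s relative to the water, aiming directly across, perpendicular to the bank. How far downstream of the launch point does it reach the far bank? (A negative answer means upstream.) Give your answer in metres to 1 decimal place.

Perpendicular speed = 3.400 m/s; crossing time = 482 / 3.400 = 141.765 s.
Net downstream speed = 3.700 m/s.
Drift = 3.700 × 141.765 = 524.529 m (downstream).

524.5 m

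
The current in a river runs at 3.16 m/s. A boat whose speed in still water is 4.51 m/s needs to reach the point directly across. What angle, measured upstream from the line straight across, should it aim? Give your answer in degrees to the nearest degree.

44°

To cancel the current, the upstream component of the boat's velocity must equal the flow: 4.51 sin θ = 3.16.
sin θ = 3.16 / 4.51 = 0.7007.
θ = arcsin(0.7007) = 44.480°.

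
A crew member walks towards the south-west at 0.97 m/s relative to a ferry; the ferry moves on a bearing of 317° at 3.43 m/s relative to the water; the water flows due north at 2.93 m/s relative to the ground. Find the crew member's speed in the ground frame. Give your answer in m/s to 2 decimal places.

5.63 m/s

In east/north components (m/s): crew member relative to ferry = (-0.686, -0.686); ferry relative to water = (-2.339, 2.509); water relative to ground = (0.000, 2.930).
Sum = (-3.025, 4.753) m/s.
Speed = |(-3.025, 4.753)| = 5.634 m/s.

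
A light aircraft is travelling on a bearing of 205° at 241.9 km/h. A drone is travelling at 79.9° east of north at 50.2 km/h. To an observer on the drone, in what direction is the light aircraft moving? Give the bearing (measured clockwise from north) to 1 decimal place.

Taking east as x and north as y: light aircraft velocity = (-102.231, -219.236) km/h; drone velocity = (49.422, 8.803) km/h.
Velocity of light aircraft relative to drone = (-102.231, -219.236) − (49.422, 8.803) = (-151.653, -228.039) km/h.
Bearing = atan2(-151.65, -228.04) = 213.63° clockwise from north.

213.6°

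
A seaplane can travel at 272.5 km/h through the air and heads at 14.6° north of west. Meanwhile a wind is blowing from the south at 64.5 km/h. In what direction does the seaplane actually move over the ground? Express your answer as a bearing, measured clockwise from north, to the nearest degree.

Taking east as x and north as y: velocity relative to the air = (-263.701, 68.689) km/h; the air relative to ground = (0.000, 64.500) km/h.
Velocity relative to ground = (-263.701, 68.689) + (0.000, 64.500) = (-263.701, 133.189) km/h.
Bearing = atan2(-263.70, 133.19) = 296.80° clockwise from north.

297°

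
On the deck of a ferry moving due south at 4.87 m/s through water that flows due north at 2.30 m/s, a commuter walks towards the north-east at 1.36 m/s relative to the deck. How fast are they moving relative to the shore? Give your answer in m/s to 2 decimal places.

In east/north components (m/s): commuter relative to ferry = (0.962, 0.962); ferry relative to water = (0.000, -4.870); water relative to ground = (0.000, 2.300).
Sum = (0.962, -1.608) m/s.
Speed = |(0.962, -1.608)| = 1.874 m/s.

1.87 m/s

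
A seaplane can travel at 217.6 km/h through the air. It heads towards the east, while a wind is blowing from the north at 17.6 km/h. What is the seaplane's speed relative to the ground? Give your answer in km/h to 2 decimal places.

Taking east as x and north as y: velocity relative to the air = (217.600, 0.000) km/h; the air relative to ground = (0.000, -17.600) km/h.
Velocity relative to ground = (217.600, 0.000) + (0.000, -17.600) = (217.600, -17.600) km/h.
Speed = |(217.600, -17.600)| = 218.311 km/h.

218.31 km/h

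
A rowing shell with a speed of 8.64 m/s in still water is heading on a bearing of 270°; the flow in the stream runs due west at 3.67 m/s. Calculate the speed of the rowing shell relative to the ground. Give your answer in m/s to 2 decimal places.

Taking east as x and north as y: velocity relative to the water = (-8.640, 0.000) m/s; the water relative to ground = (-3.670, 0.000) m/s.
Velocity relative to ground = (-8.640, 0.000) + (-3.670, 0.000) = (-12.310, 0.000) m/s.
Speed = |(-12.310, 0.000)| = 12.310 m/s.

12.31 m/s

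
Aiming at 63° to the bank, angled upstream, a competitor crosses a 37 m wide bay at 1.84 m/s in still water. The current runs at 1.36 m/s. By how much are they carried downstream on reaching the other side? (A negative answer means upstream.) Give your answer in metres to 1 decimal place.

11.8 m

Perpendicular speed = 1.639 m/s; crossing time = 37 / 1.639 = 22.569 s.
Net downstream speed = 0.525 m/s.
Drift = 0.525 × 22.569 = 11.841 m (downstream).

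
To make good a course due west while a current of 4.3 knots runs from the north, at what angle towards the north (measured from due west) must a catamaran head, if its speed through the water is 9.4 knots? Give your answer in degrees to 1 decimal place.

27.2°

The current pushes perpendicular to the desired track; the heading must have a component into the current equal to 4.3 knots: 9.4 sin θ = 4.3.
sin θ = 0.4574, so θ = 27.222°.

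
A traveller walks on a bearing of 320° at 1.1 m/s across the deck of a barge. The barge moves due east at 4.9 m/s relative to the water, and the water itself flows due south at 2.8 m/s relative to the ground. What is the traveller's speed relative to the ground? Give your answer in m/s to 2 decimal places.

In east/north components (m/s): traveller relative to barge = (-0.707, 0.843); barge relative to water = (4.900, 0.000); water relative to ground = (0.000, -2.800).
Sum = (4.193, -1.957) m/s.
Speed = |(4.193, -1.957)| = 4.627 m/s.

4.63 m/s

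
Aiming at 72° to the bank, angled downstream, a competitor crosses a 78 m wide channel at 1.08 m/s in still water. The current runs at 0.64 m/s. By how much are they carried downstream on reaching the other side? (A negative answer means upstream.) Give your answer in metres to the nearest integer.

74 m

Perpendicular speed = 1.027 m/s; crossing time = 78 / 1.027 = 75.939 s.
Net downstream speed = 0.974 m/s.
Drift = 0.974 × 75.939 = 73.945 m (downstream).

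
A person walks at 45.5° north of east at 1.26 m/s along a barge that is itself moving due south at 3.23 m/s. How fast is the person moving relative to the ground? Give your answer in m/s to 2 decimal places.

2.49 m/s

Taking east as x and north as y: barge velocity = (0.000, -3.230) m/s; person velocity relative to barge = (0.883, 0.899) m/s.
Velocity relative to ground = (0.000, -3.230) + (0.883, 0.899) = (0.883, -2.331) m/s.
Speed = |(0.883, -2.331)| = 2.493 m/s.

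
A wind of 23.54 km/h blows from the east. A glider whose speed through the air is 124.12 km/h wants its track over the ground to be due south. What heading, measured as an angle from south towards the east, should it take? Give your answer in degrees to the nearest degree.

11°

The wind pushes perpendicular to the desired track; the heading must have a component into the wind equal to 23.54 km/h: 124.12 sin θ = 23.54.
sin θ = 0.1897, so θ = 10.933°.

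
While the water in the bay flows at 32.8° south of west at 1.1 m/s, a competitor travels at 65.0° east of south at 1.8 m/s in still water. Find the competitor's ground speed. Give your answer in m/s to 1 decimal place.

1.5 m/s

Taking east as x and north as y: velocity relative to the water = (1.631, -0.761) m/s; the water relative to ground = (-0.925, -0.596) m/s.
Velocity relative to ground = (1.631, -0.761) + (-0.925, -0.596) = (0.707, -1.357) m/s.
Speed = |(0.707, -1.357)| = 1.530 m/s.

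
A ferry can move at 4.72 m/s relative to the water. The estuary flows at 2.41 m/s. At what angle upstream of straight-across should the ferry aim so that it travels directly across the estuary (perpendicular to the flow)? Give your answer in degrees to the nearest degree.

To cancel the current, the upstream component of the ferry's velocity must equal the flow: 4.72 sin θ = 2.41.
sin θ = 2.41 / 4.72 = 0.5106.
θ = arcsin(0.5106) = 30.703°.

31°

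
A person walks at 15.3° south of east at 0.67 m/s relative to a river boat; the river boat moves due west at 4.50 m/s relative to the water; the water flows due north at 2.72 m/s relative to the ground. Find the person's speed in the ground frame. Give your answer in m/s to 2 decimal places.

4.62 m/s

In east/north components (m/s): person relative to river boat = (0.646, -0.177); river boat relative to water = (-4.500, 0.000); water relative to ground = (0.000, 2.720).
Sum = (-3.854, 2.543) m/s.
Speed = |(-3.854, 2.543)| = 4.617 m/s.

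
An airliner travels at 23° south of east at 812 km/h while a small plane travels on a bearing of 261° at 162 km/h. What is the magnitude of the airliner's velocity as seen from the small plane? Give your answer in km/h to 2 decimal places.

Taking east as x and north as y: airliner velocity = (747.450, -317.274) km/h; small plane velocity = (-160.006, -25.342) km/h.
Velocity of airliner relative to small plane = (747.450, -317.274) − (-160.006, -25.342) = (907.455, -291.931) km/h.
Magnitude = |(907.455, -291.931)| = 953.257 km/h.

953.26 km/h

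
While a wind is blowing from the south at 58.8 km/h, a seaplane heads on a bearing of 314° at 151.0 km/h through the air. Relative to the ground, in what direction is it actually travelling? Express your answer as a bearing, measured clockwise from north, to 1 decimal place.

Taking east as x and north as y: velocity relative to the air = (-108.620, 104.893) km/h; the air relative to ground = (0.000, 58.800) km/h.
Velocity relative to ground = (-108.620, 104.893) + (0.000, 58.800) = (-108.620, 163.693) km/h.
Bearing = atan2(-108.62, 163.69) = 326.43° clockwise from north.

326.4°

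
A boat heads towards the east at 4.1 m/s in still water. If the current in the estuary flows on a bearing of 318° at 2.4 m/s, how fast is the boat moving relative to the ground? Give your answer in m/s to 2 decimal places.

Taking east as x and north as y: velocity relative to the water = (4.100, 0.000) m/s; the water relative to ground = (-1.606, 1.784) m/s.
Velocity relative to ground = (4.100, 0.000) + (-1.606, 1.784) = (2.494, 1.784) m/s.
Speed = |(2.494, 1.784)| = 3.066 m/s.

3.07 m/s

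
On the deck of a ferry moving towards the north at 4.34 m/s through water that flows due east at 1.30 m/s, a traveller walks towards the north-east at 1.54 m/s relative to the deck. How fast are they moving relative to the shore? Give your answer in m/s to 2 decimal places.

In east/north components (m/s): traveller relative to ferry = (1.089, 1.089); ferry relative to water = (0.000, 4.340); water relative to ground = (1.300, 0.000).
Sum = (2.389, 5.429) m/s.
Speed = |(2.389, 5.429)| = 5.931 m/s.

5.93 m/s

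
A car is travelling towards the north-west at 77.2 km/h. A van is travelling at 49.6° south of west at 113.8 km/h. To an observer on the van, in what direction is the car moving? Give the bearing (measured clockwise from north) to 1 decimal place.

Taking east as x and north as y: car velocity = (-54.589, 54.589) km/h; van velocity = (-73.756, -86.663) km/h.
Velocity of car relative to van = (-54.589, 54.589) − (-73.756, -86.663) = (19.167, 141.252) km/h.
Bearing = atan2(19.17, 141.25) = 7.73° clockwise from north.

007.7°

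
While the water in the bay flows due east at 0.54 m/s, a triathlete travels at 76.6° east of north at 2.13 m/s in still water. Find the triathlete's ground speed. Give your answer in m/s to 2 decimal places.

2.66 m/s

Taking east as x and north as y: velocity relative to the water = (2.072, 0.494) m/s; the water relative to ground = (0.540, 0.000) m/s.
Velocity relative to ground = (2.072, 0.494) + (0.540, 0.000) = (2.612, 0.494) m/s.
Speed = |(2.612, 0.494)| = 2.658 m/s.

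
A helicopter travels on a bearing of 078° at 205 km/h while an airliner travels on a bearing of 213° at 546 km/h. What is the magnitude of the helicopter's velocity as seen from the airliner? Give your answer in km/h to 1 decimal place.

706.0 km/h

Taking east as x and north as y: helicopter velocity = (200.520, 42.622) km/h; airliner velocity = (-297.373, -457.914) km/h.
Velocity of helicopter relative to airliner = (200.520, 42.622) − (-297.373, -457.914) = (497.893, 500.536) km/h.
Magnitude = |(497.893, 500.536)| = 705.999 km/h.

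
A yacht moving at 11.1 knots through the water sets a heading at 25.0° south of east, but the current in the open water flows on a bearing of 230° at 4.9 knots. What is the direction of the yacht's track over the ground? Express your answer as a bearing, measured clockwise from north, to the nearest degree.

141°

Taking east as x and north as y: velocity relative to the water = (10.060, -4.691) knots; the water relative to ground = (-3.754, -3.150) knots.
Velocity relative to ground = (10.060, -4.691) + (-3.754, -3.150) = (6.306, -7.841) knots.
Bearing = atan2(6.31, -7.84) = 141.19° clockwise from north.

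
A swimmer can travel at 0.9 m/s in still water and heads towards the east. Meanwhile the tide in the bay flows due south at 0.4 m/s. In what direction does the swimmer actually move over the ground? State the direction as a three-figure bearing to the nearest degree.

Taking east as x and north as y: velocity relative to the water = (0.900, 0.000) m/s; the water relative to ground = (0.000, -0.400) m/s.
Velocity relative to ground = (0.900, 0.000) + (0.000, -0.400) = (0.900, -0.400) m/s.
Bearing = atan2(0.90, -0.40) = 113.96° clockwise from north.

114°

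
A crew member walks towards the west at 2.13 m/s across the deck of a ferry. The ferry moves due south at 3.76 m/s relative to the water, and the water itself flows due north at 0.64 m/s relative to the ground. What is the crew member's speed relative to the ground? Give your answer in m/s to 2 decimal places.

3.78 m/s

In east/north components (m/s): crew member relative to ferry = (-2.130, 0.000); ferry relative to water = (0.000, -3.760); water relative to ground = (0.000, 0.640).
Sum = (-2.130, -3.120) m/s.
Speed = |(-2.130, -3.120)| = 3.778 m/s.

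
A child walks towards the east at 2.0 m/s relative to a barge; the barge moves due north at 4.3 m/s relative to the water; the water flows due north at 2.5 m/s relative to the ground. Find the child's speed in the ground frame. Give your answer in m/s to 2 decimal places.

7.09 m/s

In east/north components (m/s): child relative to barge = (2.000, 0.000); barge relative to water = (0.000, 4.300); water relative to ground = (0.000, 2.500).
Sum = (2.000, 6.800) m/s.
Speed = |(2.000, 6.800)| = 7.088 m/s.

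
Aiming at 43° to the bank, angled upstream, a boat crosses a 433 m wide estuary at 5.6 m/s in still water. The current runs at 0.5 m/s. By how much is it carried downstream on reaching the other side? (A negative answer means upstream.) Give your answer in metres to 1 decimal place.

-407.6 m

Perpendicular speed = 3.819 m/s; crossing time = 433 / 3.819 = 113.375 s.
Net downstream speed = -3.596 m/s.
Drift = -3.596 × 113.375 = -407.648 m (upstream).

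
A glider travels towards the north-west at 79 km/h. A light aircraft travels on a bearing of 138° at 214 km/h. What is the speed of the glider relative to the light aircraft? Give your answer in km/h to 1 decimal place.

Taking east as x and north as y: glider velocity = (-55.861, 55.861) km/h; light aircraft velocity = (143.194, -159.033) km/h.
Velocity of glider relative to light aircraft = (-55.861, 55.861) − (143.194, -159.033) = (-199.055, 214.894) km/h.
Magnitude = |(-199.055, 214.894)| = 292.921 km/h.

292.9 km/h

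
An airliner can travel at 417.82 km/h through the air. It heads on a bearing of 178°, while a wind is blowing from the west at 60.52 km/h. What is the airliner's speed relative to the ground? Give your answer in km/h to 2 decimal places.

Taking east as x and north as y: velocity relative to the air = (14.582, -417.565) km/h; the air relative to ground = (60.520, 0.000) km/h.
Velocity relative to ground = (14.582, -417.565) + (60.520, 0.000) = (75.102, -417.565) km/h.
Speed = |(75.102, -417.565)| = 424.265 km/h.

424.27 km/h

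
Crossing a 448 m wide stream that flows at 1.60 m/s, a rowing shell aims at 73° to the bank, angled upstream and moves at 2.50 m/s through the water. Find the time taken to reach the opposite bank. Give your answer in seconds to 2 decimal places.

The component of the rowing shell's velocity perpendicular to the bank is 2.50 × sin 73° = 2.391 m/s.
Only the cross-stream component determines the crossing time; the current contributes nothing perpendicular to the bank.
Time = 448 / 2.391 = 187.388 s.

187.39 s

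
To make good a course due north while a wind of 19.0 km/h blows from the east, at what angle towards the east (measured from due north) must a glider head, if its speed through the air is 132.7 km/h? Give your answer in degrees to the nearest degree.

8°

The wind pushes perpendicular to the desired track; the heading must have a component into the wind equal to 19.0 km/h: 132.7 sin θ = 19.0.
sin θ = 0.1432, so θ = 8.232°.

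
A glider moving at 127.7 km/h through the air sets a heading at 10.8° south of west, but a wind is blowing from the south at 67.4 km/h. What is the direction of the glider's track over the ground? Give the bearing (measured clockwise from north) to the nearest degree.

289°

Taking east as x and north as y: velocity relative to the air = (-125.438, -23.929) km/h; the air relative to ground = (0.000, 67.400) km/h.
Velocity relative to ground = (-125.438, -23.929) + (0.000, 67.400) = (-125.438, 43.471) km/h.
Bearing = atan2(-125.44, 43.47) = 289.11° clockwise from north.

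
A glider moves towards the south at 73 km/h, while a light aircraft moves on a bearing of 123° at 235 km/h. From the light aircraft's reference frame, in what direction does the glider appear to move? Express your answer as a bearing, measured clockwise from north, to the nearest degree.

Taking east as x and north as y: glider velocity = (0.000, -73.000) km/h; light aircraft velocity = (197.088, -127.990) km/h.
Velocity of glider relative to light aircraft = (0.000, -73.000) − (197.088, -127.990) = (-197.088, 54.990) km/h.
Bearing = atan2(-197.09, 54.99) = 285.59° clockwise from north.

286°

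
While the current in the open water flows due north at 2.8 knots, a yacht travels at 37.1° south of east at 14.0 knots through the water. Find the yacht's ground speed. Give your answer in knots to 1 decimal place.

Taking east as x and north as y: velocity relative to the water = (11.166, -8.445) knots; the water relative to ground = (0.000, 2.800) knots.
Velocity relative to ground = (11.166, -8.445) + (0.000, 2.800) = (11.166, -5.645) knots.
Speed = |(11.166, -5.645)| = 12.512 knots.

12.5 knots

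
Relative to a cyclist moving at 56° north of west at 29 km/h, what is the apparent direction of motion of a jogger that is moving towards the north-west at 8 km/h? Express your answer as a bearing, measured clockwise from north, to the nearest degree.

150°

Taking east as x and north as y: jogger velocity = (-5.657, 5.657) km/h; cyclist velocity = (-16.217, 24.042) km/h.
Velocity of jogger relative to cyclist = (-5.657, 5.657) − (-16.217, 24.042) = (10.560, -18.385) km/h.
Bearing = atan2(10.56, -18.39) = 150.13° clockwise from north.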